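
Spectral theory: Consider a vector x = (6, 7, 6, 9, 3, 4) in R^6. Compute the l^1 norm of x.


The l^1 norm equals the sum of absolute values of all components.
||x||_1 = 6 + 7 + 6 + 9 + 3 + 4
= 35

35.0000


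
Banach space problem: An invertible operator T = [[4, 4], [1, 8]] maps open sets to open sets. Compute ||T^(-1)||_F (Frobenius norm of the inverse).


det(T) = 4*8 - 4*1 = 28
T^(-1) = (1/28) * [[8, -4], [-1, 4]] = [[0.2857, -0.1429], [-0.0357, 0.1429]]
||T^(-1)||_F^2 = 0.2857^2 + (-0.1429)^2 + (-0.0357)^2 + 0.1429^2 = 0.1237
||T^(-1)||_F = sqrt(0.1237) = 0.3517

0.3517


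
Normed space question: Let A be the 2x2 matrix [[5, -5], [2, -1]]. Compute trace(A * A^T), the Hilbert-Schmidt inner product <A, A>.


trace(A * A^T) = sum of squares of all entries
= 5^2 + (-5)^2 + 2^2 + (-1)^2
= 25 + 25 + 4 + 1
= 55

55


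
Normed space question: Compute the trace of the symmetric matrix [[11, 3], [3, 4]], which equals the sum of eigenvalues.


For a self-adjoint (symmetric) matrix, the eigenvalues are real.
The sum of eigenvalues equals the trace of the matrix.
trace = 11 + 4 = 15

15


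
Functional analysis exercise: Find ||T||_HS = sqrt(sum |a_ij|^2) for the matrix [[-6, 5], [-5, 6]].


The Hilbert-Schmidt norm is sqrt(sum of squares of all entries).
Sum of squares = (-6)^2 + 5^2 + (-5)^2 + 6^2
= 36 + 25 + 25 + 36 = 122
||T||_HS = sqrt(122) = 11.0454

11.0454


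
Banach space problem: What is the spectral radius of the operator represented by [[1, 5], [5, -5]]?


For a 2x2 matrix, eigenvalues satisfy lambda^2 - (trace)*lambda + det = 0
trace = 1 + -5 = -4
det = 1*-5 - 5*5 = -30
discriminant = (-4)^2 - 4*(-30) = 136
spectral radius = max |eigenvalue| = 7.8310

7.8310


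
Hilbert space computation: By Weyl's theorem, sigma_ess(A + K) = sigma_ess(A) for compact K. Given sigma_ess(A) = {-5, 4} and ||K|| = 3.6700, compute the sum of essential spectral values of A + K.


By Weyl's theorem, the essential spectrum is invariant under compact perturbations.
sigma_ess(A + K) = sigma_ess(A) = {-5, 4}
Sum = -5 + 4 = -1

-1


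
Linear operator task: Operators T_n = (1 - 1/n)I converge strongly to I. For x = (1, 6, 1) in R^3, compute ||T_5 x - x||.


T_5 x - x = (1 - 1/5)x - x = -x/5
||x|| = sqrt(38) = 6.1644
||T_5 x - x|| = ||x||/5 = 6.1644/5 = 1.2329

1.2329


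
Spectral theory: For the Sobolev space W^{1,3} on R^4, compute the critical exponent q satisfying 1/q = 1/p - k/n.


Using the Sobolev embedding formula: 1/q = 1/p - k/n
1/q = 1/3 - 1/4 = 1/12
q = 1/(1/12) = 12

12.0000


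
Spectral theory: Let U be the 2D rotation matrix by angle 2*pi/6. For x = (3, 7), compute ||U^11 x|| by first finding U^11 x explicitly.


U is a rotation by theta = 2*pi/6
U^11 = rotation by 11*theta = 22*pi/6 = 10*pi/6 (mod 2*pi)
cos(10*pi/6) = 0.5000, sin(10*pi/6) = -0.8660
U^11 x = (0.5000 * 3 - -0.8660 * 7, -0.8660 * 3 + 0.5000 * 7)
= (7.5622, 0.9019)
||U^11 x|| = sqrt(7.5622^2 + 0.9019^2) = sqrt(58.0000) = 7.6158

7.6158


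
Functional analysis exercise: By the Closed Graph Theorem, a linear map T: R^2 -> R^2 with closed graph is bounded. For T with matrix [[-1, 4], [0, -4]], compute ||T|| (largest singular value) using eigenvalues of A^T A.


A^T A = [[1, -4], [-4, 32]]
trace(A^T A) = 33, det(A^T A) = 16
discriminant = 33^2 - 4*16 = 1025
Largest eigenvalue of A^T A = (trace + sqrt(disc))/2 = 32.5078
||T|| = sqrt(32.5078) = 5.7016

5.7016


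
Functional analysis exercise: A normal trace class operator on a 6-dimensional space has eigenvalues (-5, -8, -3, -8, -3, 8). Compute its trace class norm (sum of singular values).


For a normal operator, singular values equal |eigenvalues|.
Trace norm = sum |lambda_i| = 5 + 8 + 3 + 8 + 3 + 8
= 35

35


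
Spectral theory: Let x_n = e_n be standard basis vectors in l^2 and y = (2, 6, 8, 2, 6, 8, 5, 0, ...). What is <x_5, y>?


x_5 = e_5 is the standard basis vector with 1 in position 5.
<x_5, y> = y_5 = 6
As n -> infinity, <x_n, y> -> 0, confirming weak convergence of (x_n) to 0.

6


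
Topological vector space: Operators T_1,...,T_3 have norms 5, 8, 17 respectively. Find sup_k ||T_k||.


By the Uniform Boundedness Principle, the supremum of norms is finite.
sup_k ||T_k|| = max(5, 8, 17) = 17

17


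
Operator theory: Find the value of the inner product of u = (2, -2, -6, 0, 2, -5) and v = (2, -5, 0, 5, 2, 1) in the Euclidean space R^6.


Computing the standard inner product <u, v> = sum u_i * v_i
= 2*2 + -2*-5 + -6*0 + 0*5 + 2*2 + -5*1
= 4 + 10 + 0 + 0 + 4 + -5
= 13

13


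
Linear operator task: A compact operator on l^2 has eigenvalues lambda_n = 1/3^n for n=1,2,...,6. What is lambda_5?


The eigenvalue formula gives lambda_5 = 1/3^5
= 1/243
= 0.0041

0.0041


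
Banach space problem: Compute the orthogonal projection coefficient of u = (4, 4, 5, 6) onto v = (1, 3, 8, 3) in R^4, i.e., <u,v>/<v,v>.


Computing <u,v> = 4*1 + 4*3 + 5*8 + 6*3 = 74
Computing <v,v> = 1^2 + 3^2 + 8^2 + 3^2 = 83
Projection coefficient = 74/83 = 0.8916

0.8916


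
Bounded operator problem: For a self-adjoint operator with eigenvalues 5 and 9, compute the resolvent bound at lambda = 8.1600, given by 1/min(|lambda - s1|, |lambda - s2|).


dist(8.1600, {5, 9}) = min(|8.1600 - 5|, |8.1600 - 9|)
= min(3.1600, 0.8400) = 0.8400
Resolvent bound = 1/0.8400 = 1.1905

1.1905


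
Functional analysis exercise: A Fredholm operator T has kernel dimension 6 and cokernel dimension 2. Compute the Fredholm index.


The Fredholm index is defined as ind(T) = dim(ker T) - dim(coker T)
= 6 - 2
= 4

4


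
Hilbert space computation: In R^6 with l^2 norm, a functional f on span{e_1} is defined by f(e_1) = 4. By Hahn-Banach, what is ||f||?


The norm of f is given by ||f|| = sup_{||x||=1} |f(x)|.
On span{e_1}, ||e_1|| = 1, so ||f|| = |f(e_1)| / ||e_1||
= |4| / 1 = 4.0000

4.0000


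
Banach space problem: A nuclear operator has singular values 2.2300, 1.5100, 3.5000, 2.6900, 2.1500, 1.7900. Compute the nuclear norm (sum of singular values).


The nuclear norm is the sum of all singular values.
||T||_1 = 2.2300 + 1.5100 + 3.5000 + 2.6900 + 2.1500 + 1.7900
= 13.8700

13.8700


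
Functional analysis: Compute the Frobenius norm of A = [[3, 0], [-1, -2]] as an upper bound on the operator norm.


||A||_F^2 = sum a_ij^2
= 3^2 + 0^2 + (-1)^2 + (-2)^2
= 9 + 0 + 1 + 4 = 14
||A||_F = sqrt(14) = 3.7417

3.7417


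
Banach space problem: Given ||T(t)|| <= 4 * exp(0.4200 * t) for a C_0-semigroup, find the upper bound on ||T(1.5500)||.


||T(1.5500)|| <= 4 * exp(0.4200 * 1.5500)
= 4 * exp(0.6510)
= 4 * 1.9175
= 7.6698

7.6698


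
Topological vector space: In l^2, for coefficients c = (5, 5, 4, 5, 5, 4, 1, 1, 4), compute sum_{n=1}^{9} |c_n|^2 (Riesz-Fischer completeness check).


sum |c_n|^2 = 5^2 + 5^2 + 4^2 + 5^2 + 5^2 + 4^2 + 1^2 + 1^2 + 4^2
= 25 + 25 + 16 + 25 + 25 + 16 + 1 + 1 + 16
= 150

150


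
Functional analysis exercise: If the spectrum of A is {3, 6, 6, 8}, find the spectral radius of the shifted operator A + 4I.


Spectrum of A + 4I = {7, 10, 10, 12}
Spectral radius = max |lambda| over the shifted spectrum
= max(7, 10, 10, 12) = 12

12


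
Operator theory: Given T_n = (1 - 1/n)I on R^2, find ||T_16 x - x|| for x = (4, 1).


T_16 x - x = (1 - 1/16)x - x = -x/16
||x|| = sqrt(17) = 4.1231
||T_16 x - x|| = ||x||/16 = 4.1231/16 = 0.2577

0.2577


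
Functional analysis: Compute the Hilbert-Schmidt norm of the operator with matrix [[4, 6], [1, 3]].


The Hilbert-Schmidt norm is sqrt(sum of squares of all entries).
Sum of squares = 4^2 + 6^2 + 1^2 + 3^2
= 16 + 36 + 1 + 9 = 62
||T||_HS = sqrt(62) = 7.8740

7.8740


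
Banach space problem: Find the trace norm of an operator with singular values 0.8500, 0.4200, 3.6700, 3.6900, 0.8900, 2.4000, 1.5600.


The nuclear norm is the sum of all singular values.
||T||_1 = 0.8500 + 0.4200 + 3.6700 + 3.6900 + 0.8900 + 2.4000 + 1.5600
= 13.4800

13.4800


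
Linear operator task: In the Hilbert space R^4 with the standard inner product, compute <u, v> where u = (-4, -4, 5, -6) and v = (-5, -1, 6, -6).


Computing the standard inner product <u, v> = sum u_i * v_i
= -4*-5 + -4*-1 + 5*6 + -6*-6
= 20 + 4 + 30 + 36
= 90

90


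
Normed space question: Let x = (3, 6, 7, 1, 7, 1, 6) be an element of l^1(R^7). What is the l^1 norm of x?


The l^1 norm equals the sum of absolute values of all components.
||x||_1 = 3 + 6 + 7 + 1 + 7 + 1 + 6
= 31

31.0000


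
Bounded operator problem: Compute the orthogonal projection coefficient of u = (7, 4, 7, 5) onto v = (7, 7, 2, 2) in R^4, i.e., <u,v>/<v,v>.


Computing <u,v> = 7*7 + 4*7 + 7*2 + 5*2 = 101
Computing <v,v> = 7^2 + 7^2 + 2^2 + 2^2 = 106
Projection coefficient = 101/106 = 0.9528

0.9528


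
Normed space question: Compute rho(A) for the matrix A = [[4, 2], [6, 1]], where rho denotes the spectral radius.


For a 2x2 matrix, eigenvalues satisfy lambda^2 - (trace)*lambda + det = 0
trace = 4 + 1 = 5
det = 4*1 - 2*6 = -8
discriminant = 5^2 - 4*(-8) = 57
spectral radius = max |eigenvalue| = 6.2749

6.2749


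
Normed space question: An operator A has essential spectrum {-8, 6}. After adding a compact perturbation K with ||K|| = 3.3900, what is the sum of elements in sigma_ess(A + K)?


By Weyl's theorem, the essential spectrum is invariant under compact perturbations.
sigma_ess(A + K) = sigma_ess(A) = {-8, 6}
Sum = -8 + 6 = -2

-2


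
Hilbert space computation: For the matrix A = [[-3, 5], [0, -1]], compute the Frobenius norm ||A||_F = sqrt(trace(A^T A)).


||A||_F^2 = sum a_ij^2
= (-3)^2 + 5^2 + 0^2 + (-1)^2
= 9 + 25 + 0 + 1 = 35
||A||_F = sqrt(35) = 5.9161

5.9161


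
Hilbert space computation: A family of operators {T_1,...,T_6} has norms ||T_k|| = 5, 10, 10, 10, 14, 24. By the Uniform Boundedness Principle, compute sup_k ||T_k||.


By the Uniform Boundedness Principle, the supremum of norms is finite.
sup_k ||T_k|| = max(5, 10, 10, 10, 14, 24) = 24

24


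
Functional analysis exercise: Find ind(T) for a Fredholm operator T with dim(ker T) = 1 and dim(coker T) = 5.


The Fredholm index is defined as ind(T) = dim(ker T) - dim(coker T)
= 1 - 5
= -4

-4


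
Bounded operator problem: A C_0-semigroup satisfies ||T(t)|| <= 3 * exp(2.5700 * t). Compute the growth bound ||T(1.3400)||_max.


||T(1.3400)|| <= 3 * exp(2.5700 * 1.3400)
= 3 * exp(3.4438)
= 3 * 31.3057
= 93.9171

93.9171


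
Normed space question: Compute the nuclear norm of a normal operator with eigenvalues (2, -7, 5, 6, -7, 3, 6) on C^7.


For a normal operator, singular values equal |eigenvalues|.
Trace norm = sum |lambda_i| = 2 + 7 + 5 + 6 + 7 + 3 + 6
= 36

36


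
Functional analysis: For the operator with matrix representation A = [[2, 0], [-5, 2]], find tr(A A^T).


trace(A * A^T) = sum of squares of all entries
= 2^2 + 0^2 + (-5)^2 + 2^2
= 4 + 0 + 25 + 4
= 33

33


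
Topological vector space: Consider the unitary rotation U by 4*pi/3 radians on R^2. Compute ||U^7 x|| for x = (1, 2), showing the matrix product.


U is a rotation by theta = 4*pi/3
U^7 = rotation by 7*theta = 28*pi/3 = 4*pi/3 (mod 2*pi)
cos(4*pi/3) = -0.5000, sin(4*pi/3) = -0.8660
U^7 x = (-0.5000 * 1 - -0.8660 * 2, -0.8660 * 1 + -0.5000 * 2)
= (1.2321, -1.8660)
||U^7 x|| = sqrt(1.2321^2 + (-1.8660)^2) = sqrt(5.0000) = 2.2361

2.2361


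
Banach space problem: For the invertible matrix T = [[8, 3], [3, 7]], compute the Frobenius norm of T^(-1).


det(T) = 8*7 - 3*3 = 47
T^(-1) = (1/47) * [[7, -3], [-3, 8]] = [[0.1489, -0.0638], [-0.0638, 0.1702]]
||T^(-1)||_F^2 = 0.1489^2 + (-0.0638)^2 + (-0.0638)^2 + 0.1702^2 = 0.0593
||T^(-1)||_F = sqrt(0.0593) = 0.2435

0.2435


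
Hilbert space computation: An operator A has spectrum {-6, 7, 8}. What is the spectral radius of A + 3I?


Spectrum of A + 3I = {-3, 10, 11}
Spectral radius = max |lambda| over the shifted spectrum
= max(3, 10, 11) = 11

11


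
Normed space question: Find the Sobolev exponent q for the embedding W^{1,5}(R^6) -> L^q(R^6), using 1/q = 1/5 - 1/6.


Using the Sobolev embedding formula: 1/q = 1/p - k/n
1/q = 1/5 - 1/6 = 1/30
q = 1/(1/30) = 30

30.0000


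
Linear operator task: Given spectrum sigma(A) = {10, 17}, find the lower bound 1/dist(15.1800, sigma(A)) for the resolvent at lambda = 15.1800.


dist(15.1800, {10, 17}) = min(|15.1800 - 10|, |15.1800 - 17|)
= min(5.1800, 1.8200) = 1.8200
Resolvent bound = 1/1.8200 = 0.5495

0.5495


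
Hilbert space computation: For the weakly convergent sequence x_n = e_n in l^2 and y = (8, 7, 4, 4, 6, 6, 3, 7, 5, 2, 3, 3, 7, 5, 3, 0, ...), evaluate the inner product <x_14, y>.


x_14 = e_14 is the standard basis vector with 1 in position 14.
<x_14, y> = y_14 = 5
As n -> infinity, <x_n, y> -> 0, confirming weak convergence of (x_n) to 0.

5


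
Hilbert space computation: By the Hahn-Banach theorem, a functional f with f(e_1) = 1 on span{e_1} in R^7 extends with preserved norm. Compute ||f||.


The norm of f is given by ||f|| = sup_{||x||=1} |f(x)|.
On span{e_1}, ||e_1|| = 1, so ||f|| = |f(e_1)| / ||e_1||
= |1| / 1 = 1.0000

1.0000


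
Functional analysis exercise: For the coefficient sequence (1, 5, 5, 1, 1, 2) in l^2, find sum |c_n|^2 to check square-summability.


sum |c_n|^2 = 1^2 + 5^2 + 5^2 + 1^2 + 1^2 + 2^2
= 1 + 25 + 25 + 1 + 1 + 4
= 57

57


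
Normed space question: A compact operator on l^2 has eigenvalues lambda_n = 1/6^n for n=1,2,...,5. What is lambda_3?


The eigenvalue formula gives lambda_3 = 1/6^3
= 1/216
= 0.0046

0.0046


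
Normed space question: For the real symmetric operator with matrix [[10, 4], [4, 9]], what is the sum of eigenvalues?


For a self-adjoint (symmetric) matrix, the eigenvalues are real.
The sum of eigenvalues equals the trace of the matrix.
trace = 10 + 9 = 19

19


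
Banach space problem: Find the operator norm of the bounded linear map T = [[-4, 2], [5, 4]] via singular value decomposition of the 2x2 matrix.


A^T A = [[41, 12], [12, 20]]
trace(A^T A) = 61, det(A^T A) = 676
discriminant = 61^2 - 4*676 = 1017
Largest eigenvalue of A^T A = (trace + sqrt(disc))/2 = 46.4452
||T|| = sqrt(46.4452) = 6.8151

6.8151


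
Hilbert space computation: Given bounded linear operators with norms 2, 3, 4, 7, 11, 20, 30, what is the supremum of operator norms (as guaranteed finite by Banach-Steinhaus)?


By the Uniform Boundedness Principle, the supremum of norms is finite.
sup_k ||T_k|| = max(2, 3, 4, 7, 11, 20, 30) = 30

30


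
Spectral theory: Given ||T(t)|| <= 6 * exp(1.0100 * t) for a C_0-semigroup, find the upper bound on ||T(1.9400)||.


||T(1.9400)|| <= 6 * exp(1.0100 * 1.9400)
= 6 * exp(1.9594)
= 6 * 7.0951
= 42.5704

42.5704


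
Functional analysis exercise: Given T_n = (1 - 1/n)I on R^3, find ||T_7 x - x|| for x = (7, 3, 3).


T_7 x - x = (1 - 1/7)x - x = -x/7
||x|| = sqrt(67) = 8.1854
||T_7 x - x|| = ||x||/7 = 8.1854/7 = 1.1693

1.1693


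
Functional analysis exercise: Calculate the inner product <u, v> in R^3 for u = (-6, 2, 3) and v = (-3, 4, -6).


Computing the standard inner product <u, v> = sum u_i * v_i
= -6*-3 + 2*4 + 3*-6
= 18 + 8 + -18
= 8

8


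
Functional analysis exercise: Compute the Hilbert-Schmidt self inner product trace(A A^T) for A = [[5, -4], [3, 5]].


trace(A * A^T) = sum of squares of all entries
= 5^2 + (-4)^2 + 3^2 + 5^2
= 25 + 16 + 9 + 25
= 75

75


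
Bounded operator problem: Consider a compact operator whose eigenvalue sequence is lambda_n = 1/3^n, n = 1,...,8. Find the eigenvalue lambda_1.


The eigenvalue formula gives lambda_1 = 1/3^1
= 1/3
= 0.3333

0.3333


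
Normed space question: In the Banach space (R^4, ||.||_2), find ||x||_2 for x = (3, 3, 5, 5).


The l^2 norm = (sum |x_i|^2)^(1/2)
Sum of 2th powers = 9 + 9 + 25 + 25 = 68
||x||_2 = (68)^(1/2) = 8.2462

8.2462


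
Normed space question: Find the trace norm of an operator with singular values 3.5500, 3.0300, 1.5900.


The nuclear norm is the sum of all singular values.
||T||_1 = 3.5500 + 3.0300 + 1.5900
= 8.1700

8.1700


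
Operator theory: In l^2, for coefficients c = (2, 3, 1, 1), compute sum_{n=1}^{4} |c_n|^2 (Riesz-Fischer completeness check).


sum |c_n|^2 = 2^2 + 3^2 + 1^2 + 1^2
= 4 + 9 + 1 + 1
= 15

15


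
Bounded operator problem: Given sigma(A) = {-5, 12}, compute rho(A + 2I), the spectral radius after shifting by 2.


Spectrum of A + 2I = {-3, 14}
Spectral radius = max |lambda| over the shifted spectrum
= max(3, 14) = 14

14


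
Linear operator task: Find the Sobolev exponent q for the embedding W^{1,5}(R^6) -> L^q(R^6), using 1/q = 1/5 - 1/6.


Using the Sobolev embedding formula: 1/q = 1/p - k/n
1/q = 1/5 - 1/6 = 1/30
q = 1/(1/30) = 30

30.0000


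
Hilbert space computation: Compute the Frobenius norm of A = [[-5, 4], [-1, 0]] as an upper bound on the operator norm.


||A||_F^2 = sum a_ij^2
= (-5)^2 + 4^2 + (-1)^2 + 0^2
= 25 + 16 + 1 + 0 = 42
||A||_F = sqrt(42) = 6.4807

6.4807


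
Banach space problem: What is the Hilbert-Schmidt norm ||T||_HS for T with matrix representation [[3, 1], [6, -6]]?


The Hilbert-Schmidt norm is sqrt(sum of squares of all entries).
Sum of squares = 3^2 + 1^2 + 6^2 + (-6)^2
= 9 + 1 + 36 + 36 = 82
||T||_HS = sqrt(82) = 9.0554

9.0554


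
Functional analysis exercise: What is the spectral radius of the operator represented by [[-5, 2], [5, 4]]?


For a 2x2 matrix, eigenvalues satisfy lambda^2 - (trace)*lambda + det = 0
trace = -5 + 4 = -1
det = -5*4 - 2*5 = -30
discriminant = (-1)^2 - 4*(-30) = 121
spectral radius = max |eigenvalue| = 6.0000

6.0000


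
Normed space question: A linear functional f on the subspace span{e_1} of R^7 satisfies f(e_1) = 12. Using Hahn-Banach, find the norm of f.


The norm of f is given by ||f|| = sup_{||x||=1} |f(x)|.
On span{e_1}, ||e_1|| = 1, so ||f|| = |f(e_1)| / ||e_1||
= |12| / 1 = 12.0000

12.0000


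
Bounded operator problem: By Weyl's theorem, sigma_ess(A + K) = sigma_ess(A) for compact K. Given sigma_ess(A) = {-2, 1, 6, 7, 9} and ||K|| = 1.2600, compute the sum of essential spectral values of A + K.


By Weyl's theorem, the essential spectrum is invariant under compact perturbations.
sigma_ess(A + K) = sigma_ess(A) = {-2, 1, 6, 7, 9}
Sum = -2 + 1 + 6 + 7 + 9 = 21

21


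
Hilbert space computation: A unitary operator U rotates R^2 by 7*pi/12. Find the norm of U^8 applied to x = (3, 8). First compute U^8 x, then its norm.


U is a rotation by theta = 7*pi/12
U^8 = rotation by 8*theta = 56*pi/12 = 8*pi/12 (mod 2*pi)
cos(8*pi/12) = -0.5000, sin(8*pi/12) = 0.8660
U^8 x = (-0.5000 * 3 - 0.8660 * 8, 0.8660 * 3 + -0.5000 * 8)
= (-8.4282, -1.4019)
||U^8 x|| = sqrt((-8.4282)^2 + (-1.4019)^2) = sqrt(73.0000) = 8.5440

8.5440


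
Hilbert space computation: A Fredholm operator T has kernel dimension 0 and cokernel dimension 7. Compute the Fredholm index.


The Fredholm index is defined as ind(T) = dim(ker T) - dim(coker T)
= 0 - 7
= -7

-7


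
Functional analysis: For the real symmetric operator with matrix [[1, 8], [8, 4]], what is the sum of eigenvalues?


For a self-adjoint (symmetric) matrix, the eigenvalues are real.
The sum of eigenvalues equals the trace of the matrix.
trace = 1 + 4 = 5

5


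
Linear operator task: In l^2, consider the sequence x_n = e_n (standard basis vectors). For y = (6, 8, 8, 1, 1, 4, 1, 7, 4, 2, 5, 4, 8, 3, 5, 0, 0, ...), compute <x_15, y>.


x_15 = e_15 is the standard basis vector with 1 in position 15.
<x_15, y> = y_15 = 5
As n -> infinity, <x_n, y> -> 0, confirming weak convergence of (x_n) to 0.

5


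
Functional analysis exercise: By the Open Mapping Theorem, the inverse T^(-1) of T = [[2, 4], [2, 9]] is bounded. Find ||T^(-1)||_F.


det(T) = 2*9 - 4*2 = 10
T^(-1) = (1/10) * [[9, -4], [-2, 2]] = [[0.9000, -0.4000], [-0.2000, 0.2000]]
||T^(-1)||_F^2 = 0.9000^2 + (-0.4000)^2 + (-0.2000)^2 + 0.2000^2 = 1.0500
||T^(-1)||_F = sqrt(1.0500) = 1.0247

1.0247


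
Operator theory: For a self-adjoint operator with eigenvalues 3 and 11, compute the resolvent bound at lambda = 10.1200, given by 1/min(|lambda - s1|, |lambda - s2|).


dist(10.1200, {3, 11}) = min(|10.1200 - 3|, |10.1200 - 11|)
= min(7.1200, 0.8800) = 0.8800
Resolvent bound = 1/0.8800 = 1.1364

1.1364


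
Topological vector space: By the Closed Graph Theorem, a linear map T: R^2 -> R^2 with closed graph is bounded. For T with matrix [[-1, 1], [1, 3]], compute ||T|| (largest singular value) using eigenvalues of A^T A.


A^T A = [[2, 2], [2, 10]]
trace(A^T A) = 12, det(A^T A) = 16
discriminant = 12^2 - 4*16 = 80
Largest eigenvalue of A^T A = (trace + sqrt(disc))/2 = 10.4721
||T|| = sqrt(10.4721) = 3.2361

3.2361


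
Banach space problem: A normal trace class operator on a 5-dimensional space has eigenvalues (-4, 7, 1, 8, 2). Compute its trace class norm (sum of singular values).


For a normal operator, singular values equal |eigenvalues|.
Trace norm = sum |lambda_i| = 4 + 7 + 1 + 8 + 2
= 22

22


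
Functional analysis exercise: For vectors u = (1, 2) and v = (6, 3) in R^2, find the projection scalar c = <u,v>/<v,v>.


Computing <u,v> = 1*6 + 2*3 = 12
Computing <v,v> = 6^2 + 3^2 = 45
Projection coefficient = 12/45 = 0.2667

0.2667


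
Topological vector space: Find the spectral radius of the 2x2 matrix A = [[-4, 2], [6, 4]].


For a 2x2 matrix, eigenvalues satisfy lambda^2 - (trace)*lambda + det = 0
trace = -4 + 4 = 0
det = -4*4 - 2*6 = -28
discriminant = 0^2 - 4*(-28) = 112
spectral radius = max |eigenvalue| = 5.2915

5.2915


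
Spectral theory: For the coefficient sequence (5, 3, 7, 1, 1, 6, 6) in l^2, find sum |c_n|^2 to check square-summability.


sum |c_n|^2 = 5^2 + 3^2 + 7^2 + 1^2 + 1^2 + 6^2 + 6^2
= 25 + 9 + 49 + 1 + 1 + 36 + 36
= 157

157


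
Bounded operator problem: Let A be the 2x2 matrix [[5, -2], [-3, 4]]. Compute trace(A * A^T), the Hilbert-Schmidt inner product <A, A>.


trace(A * A^T) = sum of squares of all entries
= 5^2 + (-2)^2 + (-3)^2 + 4^2
= 25 + 4 + 9 + 16
= 54

54


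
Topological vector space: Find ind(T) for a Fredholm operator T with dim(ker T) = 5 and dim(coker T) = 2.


The Fredholm index is defined as ind(T) = dim(ker T) - dim(coker T)
= 5 - 2
= 3

3


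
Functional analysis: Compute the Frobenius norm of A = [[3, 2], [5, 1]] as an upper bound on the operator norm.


||A||_F^2 = sum a_ij^2
= 3^2 + 2^2 + 5^2 + 1^2
= 9 + 4 + 25 + 1 = 39
||A||_F = sqrt(39) = 6.2450

6.2450


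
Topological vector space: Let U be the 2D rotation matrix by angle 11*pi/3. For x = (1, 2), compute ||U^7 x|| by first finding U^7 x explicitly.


U is a rotation by theta = 11*pi/3
U^7 = rotation by 7*theta = 77*pi/3 = 5*pi/3 (mod 2*pi)
cos(5*pi/3) = 0.5000, sin(5*pi/3) = -0.8660
U^7 x = (0.5000 * 1 - -0.8660 * 2, -0.8660 * 1 + 0.5000 * 2)
= (2.2321, 0.1340)
||U^7 x|| = sqrt(2.2321^2 + 0.1340^2) = sqrt(5.0000) = 2.2361

2.2361


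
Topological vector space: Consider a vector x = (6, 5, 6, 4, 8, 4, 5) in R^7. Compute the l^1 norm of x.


The l^1 norm equals the sum of absolute values of all components.
||x||_1 = 6 + 5 + 6 + 4 + 8 + 4 + 5
= 38

38.0000


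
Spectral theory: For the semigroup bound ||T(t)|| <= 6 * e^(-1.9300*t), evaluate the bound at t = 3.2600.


||T(3.2600)|| <= 6 * exp(-1.9300 * 3.2600)
= 6 * exp(-6.2918)
= 6 * 0.0019
= 0.0111

0.0111


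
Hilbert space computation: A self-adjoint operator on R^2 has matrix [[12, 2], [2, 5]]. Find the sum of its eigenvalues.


For a self-adjoint (symmetric) matrix, the eigenvalues are real.
The sum of eigenvalues equals the trace of the matrix.
trace = 12 + 5 = 17

17


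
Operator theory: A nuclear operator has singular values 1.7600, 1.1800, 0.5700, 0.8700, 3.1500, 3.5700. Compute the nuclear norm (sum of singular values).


The nuclear norm is the sum of all singular values.
||T||_1 = 1.7600 + 1.1800 + 0.5700 + 0.8700 + 3.1500 + 3.5700
= 11.1000

11.1000


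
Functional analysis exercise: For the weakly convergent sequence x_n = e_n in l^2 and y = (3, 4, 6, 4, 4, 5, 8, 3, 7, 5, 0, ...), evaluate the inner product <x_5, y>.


x_5 = e_5 is the standard basis vector with 1 in position 5.
<x_5, y> = y_5 = 4
As n -> infinity, <x_n, y> -> 0, confirming weak convergence of (x_n) to 0.

4


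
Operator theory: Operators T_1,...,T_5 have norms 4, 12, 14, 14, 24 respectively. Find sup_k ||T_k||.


By the Uniform Boundedness Principle, the supremum of norms is finite.
sup_k ||T_k|| = max(4, 12, 14, 14, 24) = 24

24


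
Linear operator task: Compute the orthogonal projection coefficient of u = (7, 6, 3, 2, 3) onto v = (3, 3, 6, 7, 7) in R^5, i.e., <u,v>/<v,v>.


Computing <u,v> = 7*3 + 6*3 + 3*6 + 2*7 + 3*7 = 92
Computing <v,v> = 3^2 + 3^2 + 6^2 + 7^2 + 7^2 = 152
Projection coefficient = 92/152 = 0.6053

0.6053


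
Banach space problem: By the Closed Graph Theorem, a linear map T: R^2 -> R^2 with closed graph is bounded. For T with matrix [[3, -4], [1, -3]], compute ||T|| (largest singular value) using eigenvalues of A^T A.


A^T A = [[10, -15], [-15, 25]]
trace(A^T A) = 35, det(A^T A) = 25
discriminant = 35^2 - 4*25 = 1125
Largest eigenvalue of A^T A = (trace + sqrt(disc))/2 = 34.2705
||T|| = sqrt(34.2705) = 5.8541

5.8541


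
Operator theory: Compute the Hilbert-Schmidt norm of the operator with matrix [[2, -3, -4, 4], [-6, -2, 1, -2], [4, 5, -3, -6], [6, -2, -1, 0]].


The Hilbert-Schmidt norm is sqrt(sum of squares of all entries).
Sum of squares = 2^2 + (-3)^2 + (-4)^2 + 4^2 + (-6)^2 + (-2)^2 + 1^2 + (-2)^2 + 4^2 + 5^2 + (-3)^2 + (-6)^2 + 6^2 + (-2)^2 + (-1)^2 + 0^2
= 4 + 9 + 16 + 16 + 36 + 4 + 1 + 4 + 16 + 25 + 9 + 36 + 36 + 4 + 1 + 0 = 217
||T||_HS = sqrt(217) = 14.7309

14.7309


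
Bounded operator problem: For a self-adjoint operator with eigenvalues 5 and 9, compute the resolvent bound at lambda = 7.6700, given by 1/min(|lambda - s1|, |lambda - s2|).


dist(7.6700, {5, 9}) = min(|7.6700 - 5|, |7.6700 - 9|)
= min(2.6700, 1.3300) = 1.3300
Resolvent bound = 1/1.3300 = 0.7519

0.7519


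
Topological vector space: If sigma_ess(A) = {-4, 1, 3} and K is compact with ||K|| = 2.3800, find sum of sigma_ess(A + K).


By Weyl's theorem, the essential spectrum is invariant under compact perturbations.
sigma_ess(A + K) = sigma_ess(A) = {-4, 1, 3}
Sum = -4 + 1 + 3 = 0

0


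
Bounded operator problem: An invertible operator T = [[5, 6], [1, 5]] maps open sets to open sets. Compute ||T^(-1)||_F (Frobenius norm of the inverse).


det(T) = 5*5 - 6*1 = 19
T^(-1) = (1/19) * [[5, -6], [-1, 5]] = [[0.2632, -0.3158], [-0.0526, 0.2632]]
||T^(-1)||_F^2 = 0.2632^2 + (-0.3158)^2 + (-0.0526)^2 + 0.2632^2 = 0.2410
||T^(-1)||_F = sqrt(0.2410) = 0.4909

0.4909


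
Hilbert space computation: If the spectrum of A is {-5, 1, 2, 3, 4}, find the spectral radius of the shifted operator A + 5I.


Spectrum of A + 5I = {0, 6, 7, 8, 9}
Spectral radius = max |lambda| over the shifted spectrum
= max(0, 6, 7, 8, 9) = 9

9


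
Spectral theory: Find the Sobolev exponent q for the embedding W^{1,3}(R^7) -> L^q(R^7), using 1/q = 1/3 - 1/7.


Using the Sobolev embedding formula: 1/q = 1/p - k/n
1/q = 1/3 - 1/7 = 4/21
q = 1/(4/21) = 21/4 = 5.2500

5.2500


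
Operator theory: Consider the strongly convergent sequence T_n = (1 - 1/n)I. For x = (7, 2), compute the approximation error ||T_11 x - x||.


T_11 x - x = (1 - 1/11)x - x = -x/11
||x|| = sqrt(53) = 7.2801
||T_11 x - x|| = ||x||/11 = 7.2801/11 = 0.6618

0.6618


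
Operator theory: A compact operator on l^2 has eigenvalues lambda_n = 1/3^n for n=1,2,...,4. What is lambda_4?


The eigenvalue formula gives lambda_4 = 1/3^4
= 1/81
= 0.0123

0.0123


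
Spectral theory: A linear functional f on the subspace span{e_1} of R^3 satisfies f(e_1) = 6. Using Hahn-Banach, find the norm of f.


The norm of f is given by ||f|| = sup_{||x||=1} |f(x)|.
On span{e_1}, ||e_1|| = 1, so ||f|| = |f(e_1)| / ||e_1||
= |6| / 1 = 6.0000

6.0000


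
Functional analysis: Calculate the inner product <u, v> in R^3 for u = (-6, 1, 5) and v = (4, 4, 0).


Computing the standard inner product <u, v> = sum u_i * v_i
= -6*4 + 1*4 + 5*0
= -24 + 4 + 0
= -20

-20


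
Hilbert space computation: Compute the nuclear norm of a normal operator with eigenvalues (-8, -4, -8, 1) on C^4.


For a normal operator, singular values equal |eigenvalues|.
Trace norm = sum |lambda_i| = 8 + 4 + 8 + 1
= 21

21


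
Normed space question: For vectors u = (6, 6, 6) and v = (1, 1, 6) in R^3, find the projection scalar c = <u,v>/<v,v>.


Computing <u,v> = 6*1 + 6*1 + 6*6 = 48
Computing <v,v> = 1^2 + 1^2 + 6^2 = 38
Projection coefficient = 48/38 = 1.2632

1.2632


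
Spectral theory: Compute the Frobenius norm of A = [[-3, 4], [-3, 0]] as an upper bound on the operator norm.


||A||_F^2 = sum a_ij^2
= (-3)^2 + 4^2 + (-3)^2 + 0^2
= 9 + 16 + 9 + 0 = 34
||A||_F = sqrt(34) = 5.8310

5.8310


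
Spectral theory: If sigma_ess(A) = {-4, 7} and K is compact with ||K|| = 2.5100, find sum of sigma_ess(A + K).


By Weyl's theorem, the essential spectrum is invariant under compact perturbations.
sigma_ess(A + K) = sigma_ess(A) = {-4, 7}
Sum = -4 + 7 = 3

3


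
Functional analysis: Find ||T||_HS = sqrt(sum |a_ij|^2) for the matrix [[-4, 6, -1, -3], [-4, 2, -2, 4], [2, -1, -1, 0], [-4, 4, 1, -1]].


The Hilbert-Schmidt norm is sqrt(sum of squares of all entries).
Sum of squares = (-4)^2 + 6^2 + (-1)^2 + (-3)^2 + (-4)^2 + 2^2 + (-2)^2 + 4^2 + 2^2 + (-1)^2 + (-1)^2 + 0^2 + (-4)^2 + 4^2 + 1^2 + (-1)^2
= 16 + 36 + 1 + 9 + 16 + 4 + 4 + 16 + 4 + 1 + 1 + 0 + 16 + 16 + 1 + 1 = 142
||T||_HS = sqrt(142) = 11.9164

11.9164


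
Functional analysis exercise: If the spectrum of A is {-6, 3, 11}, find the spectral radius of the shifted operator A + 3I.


Spectrum of A + 3I = {-3, 6, 14}
Spectral radius = max |lambda| over the shifted spectrum
= max(3, 6, 14) = 14

14


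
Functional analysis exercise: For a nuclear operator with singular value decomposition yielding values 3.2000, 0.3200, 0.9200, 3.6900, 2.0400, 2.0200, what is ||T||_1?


The nuclear norm is the sum of all singular values.
||T||_1 = 3.2000 + 0.3200 + 0.9200 + 3.6900 + 2.0400 + 2.0200
= 12.1900

12.1900


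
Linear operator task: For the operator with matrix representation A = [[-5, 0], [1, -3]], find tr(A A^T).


trace(A * A^T) = sum of squares of all entries
= (-5)^2 + 0^2 + 1^2 + (-3)^2
= 25 + 0 + 1 + 9
= 35

35


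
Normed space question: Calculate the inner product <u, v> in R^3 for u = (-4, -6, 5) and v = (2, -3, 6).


Computing the standard inner product <u, v> = sum u_i * v_i
= -4*2 + -6*-3 + 5*6
= -8 + 18 + 30
= 40

40


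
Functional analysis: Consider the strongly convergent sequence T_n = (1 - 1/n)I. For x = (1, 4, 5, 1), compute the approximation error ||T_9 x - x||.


T_9 x - x = (1 - 1/9)x - x = -x/9
||x|| = sqrt(43) = 6.5574
||T_9 x - x|| = ||x||/9 = 6.5574/9 = 0.7286

0.7286


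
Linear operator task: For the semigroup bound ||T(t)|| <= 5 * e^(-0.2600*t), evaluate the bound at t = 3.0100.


||T(3.0100)|| <= 5 * exp(-0.2600 * 3.0100)
= 5 * exp(-0.7826)
= 5 * 0.4572
= 2.2861

2.2861


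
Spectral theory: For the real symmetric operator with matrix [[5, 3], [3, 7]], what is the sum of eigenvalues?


For a self-adjoint (symmetric) matrix, the eigenvalues are real.
The sum of eigenvalues equals the trace of the matrix.
trace = 5 + 7 = 12

12


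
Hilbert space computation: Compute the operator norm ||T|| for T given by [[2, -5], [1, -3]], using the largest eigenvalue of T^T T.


A^T A = [[5, -13], [-13, 34]]
trace(A^T A) = 39, det(A^T A) = 1
discriminant = 39^2 - 4*1 = 1517
Largest eigenvalue of A^T A = (trace + sqrt(disc))/2 = 38.9743
||T|| = sqrt(38.9743) = 6.2429

6.2429


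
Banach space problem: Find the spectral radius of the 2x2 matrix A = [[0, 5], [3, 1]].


For a 2x2 matrix, eigenvalues satisfy lambda^2 - (trace)*lambda + det = 0
trace = 0 + 1 = 1
det = 0*1 - 5*3 = -15
discriminant = 1^2 - 4*(-15) = 61
spectral radius = max |eigenvalue| = 4.4051

4.4051


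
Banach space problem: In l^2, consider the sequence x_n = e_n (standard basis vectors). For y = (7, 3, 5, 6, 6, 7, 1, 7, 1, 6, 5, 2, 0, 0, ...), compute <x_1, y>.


x_1 = e_1 is the standard basis vector with 1 in position 1.
<x_1, y> = y_1 = 7
As n -> infinity, <x_n, y> -> 0, confirming weak convergence of (x_n) to 0.

7


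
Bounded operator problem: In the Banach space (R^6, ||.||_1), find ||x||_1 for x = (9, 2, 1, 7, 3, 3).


The l^1 norm equals the sum of absolute values of all components.
||x||_1 = 9 + 2 + 1 + 7 + 3 + 3
= 25

25.0000


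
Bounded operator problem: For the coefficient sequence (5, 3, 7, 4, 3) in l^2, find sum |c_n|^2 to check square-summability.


sum |c_n|^2 = 5^2 + 3^2 + 7^2 + 4^2 + 3^2
= 25 + 9 + 49 + 16 + 9
= 108

108


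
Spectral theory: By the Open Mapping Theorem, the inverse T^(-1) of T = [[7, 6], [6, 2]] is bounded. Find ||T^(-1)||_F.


det(T) = 7*2 - 6*6 = -22
T^(-1) = (1/-22) * [[2, -6], [-6, 7]] = [[-0.0909, 0.2727], [0.2727, -0.3182]]
||T^(-1)||_F^2 = (-0.0909)^2 + 0.2727^2 + 0.2727^2 + (-0.3182)^2 = 0.2583
||T^(-1)||_F = sqrt(0.2583) = 0.5082

0.5082


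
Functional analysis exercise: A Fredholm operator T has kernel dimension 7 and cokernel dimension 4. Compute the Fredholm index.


The Fredholm index is defined as ind(T) = dim(ker T) - dim(coker T)
= 7 - 4
= 3

3


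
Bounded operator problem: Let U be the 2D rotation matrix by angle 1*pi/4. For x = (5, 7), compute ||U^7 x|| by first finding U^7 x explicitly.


U is a rotation by theta = 1*pi/4
U^7 = rotation by 7*theta = 7*pi/4
cos(7*pi/4) = 0.7071, sin(7*pi/4) = -0.7071
U^7 x = (0.7071 * 5 - -0.7071 * 7, -0.7071 * 5 + 0.7071 * 7)
= (8.4853, 1.4142)
||U^7 x|| = sqrt(8.4853^2 + 1.4142^2) = sqrt(74.0000) = 8.6023

8.6023


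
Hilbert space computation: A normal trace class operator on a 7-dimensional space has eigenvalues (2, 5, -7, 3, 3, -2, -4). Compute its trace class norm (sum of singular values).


For a normal operator, singular values equal |eigenvalues|.
Trace norm = sum |lambda_i| = 2 + 5 + 7 + 3 + 3 + 2 + 4
= 26

26


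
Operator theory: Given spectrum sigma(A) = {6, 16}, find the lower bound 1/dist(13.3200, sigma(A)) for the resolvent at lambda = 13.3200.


dist(13.3200, {6, 16}) = min(|13.3200 - 6|, |13.3200 - 16|)
= min(7.3200, 2.6800) = 2.6800
Resolvent bound = 1/2.6800 = 0.3731

0.3731


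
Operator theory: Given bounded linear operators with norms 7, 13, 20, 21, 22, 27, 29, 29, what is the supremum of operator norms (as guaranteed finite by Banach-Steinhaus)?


By the Uniform Boundedness Principle, the supremum of norms is finite.
sup_k ||T_k|| = max(7, 13, 20, 21, 22, 27, 29, 29) = 29

29


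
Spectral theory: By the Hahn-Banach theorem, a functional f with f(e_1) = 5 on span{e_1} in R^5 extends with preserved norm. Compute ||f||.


The norm of f is given by ||f|| = sup_{||x||=1} |f(x)|.
On span{e_1}, ||e_1|| = 1, so ||f|| = |f(e_1)| / ||e_1||
= |5| / 1 = 5.0000

5.0000


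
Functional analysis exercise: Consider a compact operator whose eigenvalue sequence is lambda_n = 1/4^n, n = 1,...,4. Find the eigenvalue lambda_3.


The eigenvalue formula gives lambda_3 = 1/4^3
= 1/64
= 0.0156

0.0156


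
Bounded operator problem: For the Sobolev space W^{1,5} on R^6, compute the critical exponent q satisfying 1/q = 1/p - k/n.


Using the Sobolev embedding formula: 1/q = 1/p - k/n
1/q = 1/5 - 1/6 = 1/30
q = 1/(1/30) = 30

30.0000


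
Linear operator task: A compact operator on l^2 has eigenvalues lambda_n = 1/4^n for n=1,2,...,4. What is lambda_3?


The eigenvalue formula gives lambda_3 = 1/4^3
= 1/64
= 0.0156

0.0156


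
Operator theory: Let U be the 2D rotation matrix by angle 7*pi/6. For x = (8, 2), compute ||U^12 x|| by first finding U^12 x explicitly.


U is a rotation by theta = 7*pi/6
U^12 = rotation by 12*theta = 84*pi/6 = 0*pi/6 (mod 2*pi)
cos(0*pi/6) = 1.0000, sin(0*pi/6) = 0.0000
U^12 x = (1.0000 * 8 - 0.0000 * 2, 0.0000 * 8 + 1.0000 * 2)
= (8.0000, 2.0000)
||U^12 x|| = sqrt(8.0000^2 + 2.0000^2) = sqrt(68.0000) = 8.2462

8.2462


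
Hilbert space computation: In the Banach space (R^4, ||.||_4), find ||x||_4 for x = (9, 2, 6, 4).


The l^4 norm = (sum |x_i|^4)^(1/4)
Sum of 4th powers = 6561 + 16 + 1296 + 256 = 8129
||x||_4 = (8129)^(1/4) = 9.4953

9.4953


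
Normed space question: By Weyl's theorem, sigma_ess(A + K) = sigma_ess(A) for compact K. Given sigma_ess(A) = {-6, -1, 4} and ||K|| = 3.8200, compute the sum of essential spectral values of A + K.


By Weyl's theorem, the essential spectrum is invariant under compact perturbations.
sigma_ess(A + K) = sigma_ess(A) = {-6, -1, 4}
Sum = -6 + -1 + 4 = -3

-3


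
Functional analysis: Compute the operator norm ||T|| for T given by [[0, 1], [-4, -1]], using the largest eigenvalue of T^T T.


A^T A = [[16, 4], [4, 2]]
trace(A^T A) = 18, det(A^T A) = 16
discriminant = 18^2 - 4*16 = 260
Largest eigenvalue of A^T A = (trace + sqrt(disc))/2 = 17.0623
||T|| = sqrt(17.0623) = 4.1306

4.1306


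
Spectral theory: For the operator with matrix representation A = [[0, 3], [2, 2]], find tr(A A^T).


trace(A * A^T) = sum of squares of all entries
= 0^2 + 3^2 + 2^2 + 2^2
= 0 + 9 + 4 + 4
= 17

17


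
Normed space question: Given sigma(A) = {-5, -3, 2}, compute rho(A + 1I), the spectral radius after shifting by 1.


Spectrum of A + 1I = {-4, -2, 3}
Spectral radius = max |lambda| over the shifted spectrum
= max(4, 2, 3) = 4

4


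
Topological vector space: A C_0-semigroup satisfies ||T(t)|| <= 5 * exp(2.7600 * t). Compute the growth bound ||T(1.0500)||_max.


||T(1.0500)|| <= 5 * exp(2.7600 * 1.0500)
= 5 * exp(2.8980)
= 5 * 18.1378
= 90.6892

90.6892


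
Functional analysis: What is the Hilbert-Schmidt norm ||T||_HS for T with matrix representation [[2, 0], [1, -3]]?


The Hilbert-Schmidt norm is sqrt(sum of squares of all entries).
Sum of squares = 2^2 + 0^2 + 1^2 + (-3)^2
= 4 + 0 + 1 + 9 = 14
||T||_HS = sqrt(14) = 3.7417

3.7417


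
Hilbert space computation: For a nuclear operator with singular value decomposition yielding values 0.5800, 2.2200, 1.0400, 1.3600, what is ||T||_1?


The nuclear norm is the sum of all singular values.
||T||_1 = 0.5800 + 2.2200 + 1.0400 + 1.3600
= 5.2000

5.2000


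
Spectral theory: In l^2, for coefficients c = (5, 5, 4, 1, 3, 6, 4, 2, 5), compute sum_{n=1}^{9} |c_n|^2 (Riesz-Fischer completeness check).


sum |c_n|^2 = 5^2 + 5^2 + 4^2 + 1^2 + 3^2 + 6^2 + 4^2 + 2^2 + 5^2
= 25 + 25 + 16 + 1 + 9 + 36 + 16 + 4 + 25
= 157

157


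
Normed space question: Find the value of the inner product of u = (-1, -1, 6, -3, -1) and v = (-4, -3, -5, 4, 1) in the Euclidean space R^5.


Computing the standard inner product <u, v> = sum u_i * v_i
= -1*-4 + -1*-3 + 6*-5 + -3*4 + -1*1
= 4 + 3 + -30 + -12 + -1
= -36

-36


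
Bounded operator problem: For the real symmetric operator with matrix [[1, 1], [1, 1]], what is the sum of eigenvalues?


For a self-adjoint (symmetric) matrix, the eigenvalues are real.
The sum of eigenvalues equals the trace of the matrix.
trace = 1 + 1 = 2

2


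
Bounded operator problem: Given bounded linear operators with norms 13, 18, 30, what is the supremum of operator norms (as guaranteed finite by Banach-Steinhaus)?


By the Uniform Boundedness Principle, the supremum of norms is finite.
sup_k ||T_k|| = max(13, 18, 30) = 30

30


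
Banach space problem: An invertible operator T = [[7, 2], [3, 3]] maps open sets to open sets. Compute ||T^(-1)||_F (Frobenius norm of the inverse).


det(T) = 7*3 - 2*3 = 15
T^(-1) = (1/15) * [[3, -2], [-3, 7]] = [[0.2000, -0.1333], [-0.2000, 0.4667]]
||T^(-1)||_F^2 = 0.2000^2 + (-0.1333)^2 + (-0.2000)^2 + 0.4667^2 = 0.3156
||T^(-1)||_F = sqrt(0.3156) = 0.5617

0.5617


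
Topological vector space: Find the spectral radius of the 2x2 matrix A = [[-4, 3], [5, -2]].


For a 2x2 matrix, eigenvalues satisfy lambda^2 - (trace)*lambda + det = 0
trace = -4 + -2 = -6
det = -4*-2 - 3*5 = -7
discriminant = (-6)^2 - 4*(-7) = 64
spectral radius = max |eigenvalue| = 7.0000

7.0000
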